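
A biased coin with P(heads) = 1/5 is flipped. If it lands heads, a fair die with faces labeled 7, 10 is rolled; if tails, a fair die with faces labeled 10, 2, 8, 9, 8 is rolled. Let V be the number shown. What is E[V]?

381/50

E[V | heads] = (7+10)/2 = 17/2.
E[V | tails] = (10+2+8+9+8)/5 = 37/5.
E[V] = (1/5)·(17/2) + (4/5)·(37/5) = 381/50.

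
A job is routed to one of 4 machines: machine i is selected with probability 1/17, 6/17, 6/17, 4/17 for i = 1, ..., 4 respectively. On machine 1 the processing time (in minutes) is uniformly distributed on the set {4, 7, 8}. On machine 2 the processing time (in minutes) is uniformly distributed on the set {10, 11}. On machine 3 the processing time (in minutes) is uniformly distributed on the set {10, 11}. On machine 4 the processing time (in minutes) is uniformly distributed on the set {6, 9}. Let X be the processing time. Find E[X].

487/51

E[X | machine 1] = (4+7+8)/3 = 19/3.
E[X | machine 2] = (10+11)/2 = 21/2.
E[X | machine 3] = (10+11)/2 = 21/2.
E[X | machine 4] = (6+9)/2 = 15/2.
E[X] = (1/17)·(19/3) + (6/17)·(21/2) + (6/17)·(21/2) + (4/17)·(15/2) = 487/51.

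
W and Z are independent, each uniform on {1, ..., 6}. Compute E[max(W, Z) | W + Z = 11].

Outcomes with W + Z = 11: (5,6), (6,5), each with probability 1/36.
E[max(W, Z) | W + Z = 11] = (6 + 6) / 2 = 6.

6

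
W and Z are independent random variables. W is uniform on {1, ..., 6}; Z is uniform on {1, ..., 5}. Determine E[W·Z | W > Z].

35/3

P(W > Z) = 1/2.
Summing WZ·P(x,y) over outcomes with W > Z gives 35/6.
E[W·Z | W > Z] = (35/6) / (1/2) = 35/3.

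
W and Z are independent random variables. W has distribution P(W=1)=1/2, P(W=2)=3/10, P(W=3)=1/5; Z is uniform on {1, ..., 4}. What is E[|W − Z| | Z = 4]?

23/10

P(Z = 4) = 1/4.
Summing |W−Z|·P(x,y) over outcomes with Z = 4 gives 23/40.
E[|W − Z| | Z = 4] = (23/40) / (1/4) = 23/10.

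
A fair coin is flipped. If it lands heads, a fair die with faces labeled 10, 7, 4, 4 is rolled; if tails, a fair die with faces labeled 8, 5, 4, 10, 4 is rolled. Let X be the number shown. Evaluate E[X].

249/40

E[X | heads] = (10+7+4+4)/4 = 25/4.
E[X | tails] = (8+5+4+10+4)/5 = 31/5.
By the law of total expectation,
E[X] = (1/2)·(25/4) + (1/2)·(31/5) = 249/40.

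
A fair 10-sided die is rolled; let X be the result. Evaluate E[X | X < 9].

Given X < 9, X is equally likely to be any of {1, 2, 3, 4, 5, 6, 7, 8}.
E[X | X < 9] = (1 + 2 + 3 + 4 + 5 + 6 + 7 + 8) / 8 = 9/2.

9/2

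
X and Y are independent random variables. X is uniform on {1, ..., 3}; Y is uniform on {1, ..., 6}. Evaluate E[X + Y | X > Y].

Outcomes with X > Y: (2,1), (3,1), (3,2), each with probability 1/18.
E[X + Y | X > Y] = (3 + 4 + 5) / 3 = 4.

4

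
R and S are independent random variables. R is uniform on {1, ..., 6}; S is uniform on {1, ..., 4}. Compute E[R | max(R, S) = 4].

P(max(R, S) = 4) = 7/24.
Summing R·P(x,y) over outcomes with max(R, S) = 4 gives 11/12.
E[R | max(R, S) = 4] = (11/12) / (7/24) = 22/7.

22/7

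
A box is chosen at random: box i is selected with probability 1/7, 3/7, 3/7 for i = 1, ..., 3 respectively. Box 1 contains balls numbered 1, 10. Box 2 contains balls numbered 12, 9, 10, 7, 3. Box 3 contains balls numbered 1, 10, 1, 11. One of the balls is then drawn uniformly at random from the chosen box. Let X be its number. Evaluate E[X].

947/140

E[X | box 1] = (1+10)/2 = 11/2.
E[X | box 2] = (12+9+10+7+3)/5 = 41/5.
E[X | box 3] = (1+10+1+11)/4 = 23/4.
E[X] = (1/7)·(11/2) + (3/7)·(41/5) + (3/7)·(23/4) = 947/140.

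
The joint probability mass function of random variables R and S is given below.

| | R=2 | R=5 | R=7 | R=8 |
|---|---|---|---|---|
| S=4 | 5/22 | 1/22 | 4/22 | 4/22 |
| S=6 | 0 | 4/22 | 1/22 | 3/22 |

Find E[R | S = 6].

P(S = 6) = 4/11.
Σ R·P over the event = 5·(4/22) + 7·(1/22) + 8·(3/22) = 51/22.
E[R | S = 6] = (51/22) / (4/11) = 51/8.

51/8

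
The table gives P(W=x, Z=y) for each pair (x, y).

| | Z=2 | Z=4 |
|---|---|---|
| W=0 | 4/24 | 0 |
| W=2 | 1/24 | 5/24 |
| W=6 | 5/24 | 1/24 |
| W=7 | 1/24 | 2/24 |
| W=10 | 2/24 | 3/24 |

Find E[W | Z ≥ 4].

60/11

P(Z ≥ 4) = 11/24.
Σ W·P over the event = 2·(5/24) + 6·(1/24) + 7·(2/24) + 10·(3/24) = 5/2.
E[W | Z ≥ 4] = (5/2) / (11/24) = 60/11.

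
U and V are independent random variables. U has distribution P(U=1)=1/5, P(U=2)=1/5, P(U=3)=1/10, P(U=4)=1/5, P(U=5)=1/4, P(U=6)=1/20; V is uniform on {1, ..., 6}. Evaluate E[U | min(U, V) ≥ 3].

P(min(U, V) ≥ 3) = 2/5.
Summing U·P(x,y) over outcomes with min(U, V) ≥ 3 gives 53/30.
E[U | min(U, V) ≥ 3] = (53/30) / (2/5) = 53/12.

53/12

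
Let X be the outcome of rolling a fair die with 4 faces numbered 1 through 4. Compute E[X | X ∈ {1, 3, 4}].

8/3

P(X ∈ {1, 3, 4}) = 3/4.
Σ over the event: 1·1/4 + 3·1/4 + 4·1/4 = 2.
E[X | X ∈ {1, 3, 4}] = (2) / (3/4) = 8/3.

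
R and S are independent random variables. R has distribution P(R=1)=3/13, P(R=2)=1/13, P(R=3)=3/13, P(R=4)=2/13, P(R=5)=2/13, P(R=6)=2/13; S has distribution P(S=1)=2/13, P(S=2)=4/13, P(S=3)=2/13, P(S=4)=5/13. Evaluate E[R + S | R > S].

P(R > S) = 88/169.
Summing (R+S)·P(x,y) over outcomes with R > S gives 616/169.
E[R + S | R > S] = (616/169) / (88/169) = 7.

7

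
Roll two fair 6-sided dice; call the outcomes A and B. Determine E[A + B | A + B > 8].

10

P(A + B > 8) = 5/18.
Summing (A+B)·P(x,y) over outcomes with A + B > 8 gives 25/9.
E[A + B | A + B > 8] = (25/9) / (5/18) = 10.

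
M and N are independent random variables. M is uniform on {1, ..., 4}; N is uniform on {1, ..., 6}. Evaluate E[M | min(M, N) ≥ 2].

P(min(M, N) ≥ 2) = 5/8.
Summing M·P(x,y) over outcomes with min(M, N) ≥ 2 gives 15/8.
E[M | min(M, N) ≥ 2] = (15/8) / (5/8) = 3.

3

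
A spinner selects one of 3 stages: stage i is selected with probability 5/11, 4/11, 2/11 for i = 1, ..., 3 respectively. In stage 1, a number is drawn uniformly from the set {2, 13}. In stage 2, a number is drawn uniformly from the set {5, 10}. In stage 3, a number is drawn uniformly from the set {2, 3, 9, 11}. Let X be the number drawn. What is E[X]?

E[X | stage 1] = (2+13)/2 = 15/2.
E[X | stage 2] = (5+10)/2 = 15/2.
E[X | stage 3] = (2+3+9+11)/4 = 25/4.
E[X] = (5/11)·(15/2) + (4/11)·(15/2) + (2/11)·(25/4) = 80/11.

80/11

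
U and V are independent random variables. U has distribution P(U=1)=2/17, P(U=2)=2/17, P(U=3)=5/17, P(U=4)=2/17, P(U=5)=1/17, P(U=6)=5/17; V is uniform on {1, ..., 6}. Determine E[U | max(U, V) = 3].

51/19

P(max(U, V) = 3) = 19/102.
Summing U·P(x,y) over outcomes with max(U, V) = 3 gives 1/2.
E[U | max(U, V) = 3] = (1/2) / (19/102) = 51/19.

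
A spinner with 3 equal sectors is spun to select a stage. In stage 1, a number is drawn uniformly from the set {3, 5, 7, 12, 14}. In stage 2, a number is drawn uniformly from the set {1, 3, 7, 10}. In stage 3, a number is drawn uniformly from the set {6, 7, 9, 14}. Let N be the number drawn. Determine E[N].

449/60

E[N | stage 1] = (3+5+7+12+14)/5 = 41/5.
E[N | stage 2] = (1+3+7+10)/4 = 21/4.
E[N | stage 3] = (6+7+9+14)/4 = 9.
By the law of total expectation,
E[N] = (1/3)·(41/5) + (1/3)·(21/4) + (1/3)·(9) = 449/60.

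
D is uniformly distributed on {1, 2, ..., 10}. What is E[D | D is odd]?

5

Given D is odd, D is equally likely to be any of {1, 3, 5, 7, 9}.
E[D | D is odd] = (1 + 3 + 5 + 7 + 9) / 5 = 5.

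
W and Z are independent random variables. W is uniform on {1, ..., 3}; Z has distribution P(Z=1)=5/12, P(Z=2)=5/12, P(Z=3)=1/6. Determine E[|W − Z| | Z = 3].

P(Z = 3) = 1/6.
Summing |W−Z|·P(x,y) over outcomes with Z = 3 gives 1/6.
E[|W − Z| | Z = 3] = (1/6) / (1/6) = 1.

1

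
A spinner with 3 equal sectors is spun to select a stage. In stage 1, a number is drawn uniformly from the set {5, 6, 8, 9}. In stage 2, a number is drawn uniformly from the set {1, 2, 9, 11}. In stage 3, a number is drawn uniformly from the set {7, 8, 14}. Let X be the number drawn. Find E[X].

269/36

E[X | stage 1] = (5+6+8+9)/4 = 7.
E[X | stage 2] = (1+2+9+11)/4 = 23/4.
E[X | stage 3] = (7+8+14)/3 = 29/3.
By the law of total expectation,
E[X] = (1/3)·(7) + (1/3)·(23/4) + (1/3)·(29/3) = 269/36.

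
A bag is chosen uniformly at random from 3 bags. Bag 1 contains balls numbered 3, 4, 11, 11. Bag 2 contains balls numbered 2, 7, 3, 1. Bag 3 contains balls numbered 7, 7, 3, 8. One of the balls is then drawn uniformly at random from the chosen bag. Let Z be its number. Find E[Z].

67/12

E[Z | bag 1] = (3+4+11+11)/4 = 29/4.
E[Z | bag 2] = (2+7+3+1)/4 = 13/4.
E[Z | bag 3] = (7+7+3+8)/4 = 25/4.
By the law of total expectation,
E[Z] = (1/3)·(29/4) + (1/3)·(13/4) + (1/3)·(25/4) = 67/12.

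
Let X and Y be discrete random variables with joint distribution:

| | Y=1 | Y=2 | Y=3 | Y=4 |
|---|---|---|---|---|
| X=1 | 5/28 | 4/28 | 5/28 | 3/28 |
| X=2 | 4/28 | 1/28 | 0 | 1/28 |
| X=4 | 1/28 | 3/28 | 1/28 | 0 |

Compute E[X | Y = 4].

5/4

P(Y = 4) = 1/7.
Σ X·P over the event = 1·(3/28) + 2·(1/28) = 5/28.
E[X | Y = 4] = (5/28) / (1/7) = 5/4.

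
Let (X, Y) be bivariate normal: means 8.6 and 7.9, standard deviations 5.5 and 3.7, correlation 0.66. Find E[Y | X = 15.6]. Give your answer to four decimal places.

11.0080

The regression of Y on X has slope ρ·σ_Y/σ_X and passes through (μ_X, μ_Y).
E[Y | X=15.6] = 7.9 + (0.66)·(3.7/5.5)·(15.6 − (8.6)) = 7.9 + (0.444)·(7) = 11.0080.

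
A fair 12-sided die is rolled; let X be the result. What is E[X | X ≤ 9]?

5

Given X ≤ 9, X is equally likely to be any of {1, 2, 3, 4, 5, 6, 7, 8, 9}.
E[X | X ≤ 9] = (1 + 2 + 3 + 4 + 5 + 6 + 7 + 8 + 9) / 9 = 5.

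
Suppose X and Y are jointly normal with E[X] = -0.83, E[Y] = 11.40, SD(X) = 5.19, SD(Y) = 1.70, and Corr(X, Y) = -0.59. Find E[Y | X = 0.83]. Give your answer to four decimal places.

The regression of Y on X has slope ρ·σ_Y/σ_X and passes through (μ_X, μ_Y).
E[Y | X=0.83] = 11.40 + (-0.59)·(1.70/5.19)·(0.83 − (-0.83)) = 11.40 + (-0.19326)·(1.66) = 11.0792.

11.0792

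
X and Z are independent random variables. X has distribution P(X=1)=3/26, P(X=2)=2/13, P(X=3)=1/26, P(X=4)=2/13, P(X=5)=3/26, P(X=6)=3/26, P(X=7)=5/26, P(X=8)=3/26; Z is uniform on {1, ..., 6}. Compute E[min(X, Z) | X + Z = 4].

P(X + Z = 4) = 2/39.
Summing min(X,Z)·P(x,y) over outcomes with X + Z = 4 gives 1/13.
E[min(X, Z) | X + Z = 4] = (1/13) / (2/39) = 3/2.

3/2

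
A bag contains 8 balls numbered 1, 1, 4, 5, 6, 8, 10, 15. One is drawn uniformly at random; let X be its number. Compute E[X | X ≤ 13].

5

P(X ≤ 13) = 7/8.
Σ over the event: 1·1/4 + 4·1/8 + 5·1/8 + 6·1/8 + 8·1/8 + 10·1/8 = 35/8.
E[X | X ≤ 13] = (35/8) / (7/8) = 5.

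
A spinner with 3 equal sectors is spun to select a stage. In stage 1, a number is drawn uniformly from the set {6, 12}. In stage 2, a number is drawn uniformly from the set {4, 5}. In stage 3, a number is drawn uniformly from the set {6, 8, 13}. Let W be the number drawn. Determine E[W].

15/2

E[W | stage 1] = (6+12)/2 = 9.
E[W | stage 2] = (4+5)/2 = 9/2.
E[W | stage 3] = (6+8+13)/3 = 9.
E[W] = (1/3)·(9) + (1/3)·(9/2) + (1/3)·(9) = 15/2.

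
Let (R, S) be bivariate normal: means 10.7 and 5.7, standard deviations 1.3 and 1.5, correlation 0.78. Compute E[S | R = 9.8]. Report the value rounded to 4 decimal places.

The regression of S on R has slope ρ·σ_S/σ_R and passes through (μ_R, μ_S).
E[S | R=9.8] = 5.7 + (0.78)·(1.5/1.3)·(9.8 − (10.7)) = 5.7 + (0.9)·(-0.9) = 4.8900.

4.8900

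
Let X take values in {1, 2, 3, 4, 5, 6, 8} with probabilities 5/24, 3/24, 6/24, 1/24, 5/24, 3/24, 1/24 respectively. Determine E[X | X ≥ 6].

13/2

P(X ≥ 6) = 1/6.
Σ over the event: 6·1/8 + 8·1/24 = 13/12.
E[X | X ≥ 6] = (13/12) / (1/6) = 13/2.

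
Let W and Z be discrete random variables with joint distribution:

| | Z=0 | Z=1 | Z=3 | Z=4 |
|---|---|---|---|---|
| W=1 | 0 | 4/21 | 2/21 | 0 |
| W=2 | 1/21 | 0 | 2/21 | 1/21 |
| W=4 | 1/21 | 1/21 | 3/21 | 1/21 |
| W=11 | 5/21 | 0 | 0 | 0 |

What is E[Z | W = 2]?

5/2

P(W = 2) = 4/21.
Summing Z·P(W=x,Z=y) over the conditioning event gives 10/21.
E[Z | W = 2] = (10/21) / (4/21) = 5/2.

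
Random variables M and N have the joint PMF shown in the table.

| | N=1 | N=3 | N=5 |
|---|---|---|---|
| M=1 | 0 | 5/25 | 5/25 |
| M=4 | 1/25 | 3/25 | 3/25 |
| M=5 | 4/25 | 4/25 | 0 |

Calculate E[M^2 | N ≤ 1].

P(N ≤ 1) = 1/5.
Σ M^2·P over the event = 16·(1/25) + 25·(4/25) = 116/25.
E[M^2 | N ≤ 1] = (116/25) / (1/5) = 116/5.

116/5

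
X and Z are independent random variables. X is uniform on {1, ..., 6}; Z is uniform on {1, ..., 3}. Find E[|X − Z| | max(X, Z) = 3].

P(max(X, Z) = 3) = 5/18.
Summing |X−Z|·P(x,y) over outcomes with max(X, Z) = 3 gives 1/3.
E[|X − Z| | max(X, Z) = 3] = (1/3) / (5/18) = 6/5.

6/5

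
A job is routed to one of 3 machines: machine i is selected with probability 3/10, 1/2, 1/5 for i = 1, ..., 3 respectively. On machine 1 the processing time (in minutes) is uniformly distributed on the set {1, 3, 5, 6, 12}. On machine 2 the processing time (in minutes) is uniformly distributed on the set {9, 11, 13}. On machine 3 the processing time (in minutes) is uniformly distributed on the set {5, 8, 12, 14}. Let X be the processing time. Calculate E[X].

E[X | machine 1] = (1+3+5+6+12)/5 = 27/5.
E[X | machine 2] = (9+11+13)/3 = 11.
E[X | machine 3] = (5+8+12+14)/4 = 39/4.
By the law of total expectation,
E[X] = (3/10)·(27/5) + (1/2)·(11) + (1/5)·(39/4) = 907/100.

907/100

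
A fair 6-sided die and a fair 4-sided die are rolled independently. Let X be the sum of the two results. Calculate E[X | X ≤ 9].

134/23

P(X ≤ 9) = 23/24.
Σ over the event: 2·1/24 + 3·1/12 + 4·1/8 + 5·1/6 + 6·1/6 + 7·1/6 + 8·1/8 + 9·1/12 = 67/12.
E[X | X ≤ 9] = (67/12) / (23/24) = 134/23.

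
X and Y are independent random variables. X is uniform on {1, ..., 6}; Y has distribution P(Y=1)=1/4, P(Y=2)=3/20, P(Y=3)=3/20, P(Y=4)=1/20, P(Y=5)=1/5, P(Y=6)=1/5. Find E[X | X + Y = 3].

P(X + Y = 3) = 1/15.
Summing X·P(x,y) over outcomes with X + Y = 3 gives 13/120.
E[X | X + Y = 3] = (13/120) / (1/15) = 13/8.

13/8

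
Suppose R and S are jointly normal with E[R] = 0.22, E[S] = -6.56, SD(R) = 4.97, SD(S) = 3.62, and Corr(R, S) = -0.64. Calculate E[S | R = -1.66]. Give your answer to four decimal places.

-5.6836

The regression of S on R has slope ρ·σ_S/σ_R and passes through (μ_R, μ_S).
E[S | R=-1.66] = -6.56 + (-0.64)·(3.62/4.97)·(-1.66 − (0.22)) = -6.56 + (-0.46616)·(-1.88) = -5.6836.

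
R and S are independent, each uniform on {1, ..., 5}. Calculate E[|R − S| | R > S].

2

Outcomes with R > S: (2,1), (3,1), (3,2), (4,1), (4,2), (4,3), (5,1), (5,2), (5,3), (5,4), each with probability 1/25.
E[|R − S| | R > S] = (1 + 2 + 1 + 3 + 2 + 1 + 4 + 3 + 2 + 1) / 10 = 2.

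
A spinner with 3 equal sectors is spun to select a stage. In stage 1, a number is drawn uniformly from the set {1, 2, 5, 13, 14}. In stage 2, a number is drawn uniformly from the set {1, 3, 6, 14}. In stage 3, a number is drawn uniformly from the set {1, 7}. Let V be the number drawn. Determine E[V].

17/3

E[V | stage 1] = (1+2+5+13+14)/5 = 7.
E[V | stage 2] = (1+3+6+14)/4 = 6.
E[V | stage 3] = (1+7)/2 = 4.
By the law of total expectation,
E[V] = (1/3)·(7) + (1/3)·(6) + (1/3)·(4) = 17/3.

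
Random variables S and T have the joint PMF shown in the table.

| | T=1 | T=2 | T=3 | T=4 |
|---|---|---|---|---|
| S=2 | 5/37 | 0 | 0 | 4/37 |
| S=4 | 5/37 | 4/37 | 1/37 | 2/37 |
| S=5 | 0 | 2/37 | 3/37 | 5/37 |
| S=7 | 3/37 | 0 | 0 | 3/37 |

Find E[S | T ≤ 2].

77/19

P(T ≤ 2) = 19/37.
Σ S·P over the event = 2·(5/37) + 4·(5/37) + 4·(4/37) + 5·(2/37) + 7·(3/37) = 77/37.
E[S | T ≤ 2] = (77/37) / (19/37) = 77/19.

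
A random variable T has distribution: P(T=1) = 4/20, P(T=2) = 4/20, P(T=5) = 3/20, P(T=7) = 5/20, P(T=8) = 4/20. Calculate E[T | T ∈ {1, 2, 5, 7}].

P(T ∈ {1, 2, 5, 7}) = 4/5.
Σ over the event: 1·1/5 + 2·1/5 + 5·3/20 + 7·1/4 = 31/10.
E[T | T ∈ {1, 2, 5, 7}] = (31/10) / (4/5) = 31/8.

31/8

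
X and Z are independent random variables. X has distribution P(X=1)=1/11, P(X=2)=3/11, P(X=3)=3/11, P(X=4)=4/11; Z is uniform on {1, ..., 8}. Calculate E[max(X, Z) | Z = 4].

P(Z = 4) = 1/8.
Summing max(X,Z)·P(x,y) over outcomes with Z = 4 gives 1/2.
E[max(X, Z) | Z = 4] = (1/2) / (1/8) = 4.

4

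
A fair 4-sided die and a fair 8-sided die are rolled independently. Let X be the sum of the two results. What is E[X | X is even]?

P(X is even) = 1/2.
Σ over the event: 2·1/32 + 4·3/32 + 6·1/8 + 8·1/8 + 10·3/32 + 12·1/32 = 7/2.
E[X | X is even] = (7/2) / (1/2) = 7.

7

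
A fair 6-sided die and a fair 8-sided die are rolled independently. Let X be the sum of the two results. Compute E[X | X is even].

P(X is even) = 1/2.
Σ over the event: 2·1/48 + 4·1/16 + 6·5/48 + 8·1/8 + 10·5/48 + 12·1/16 + 14·1/48 = 4.
E[X | X is even] = (4) / (1/2) = 8.

8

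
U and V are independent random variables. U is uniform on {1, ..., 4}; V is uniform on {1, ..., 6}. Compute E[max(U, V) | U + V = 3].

Outcomes with U + V = 3: (1,2), (2,1), each with probability 1/24.
E[max(U, V) | U + V = 3] = (2 + 2) / 2 = 2.

2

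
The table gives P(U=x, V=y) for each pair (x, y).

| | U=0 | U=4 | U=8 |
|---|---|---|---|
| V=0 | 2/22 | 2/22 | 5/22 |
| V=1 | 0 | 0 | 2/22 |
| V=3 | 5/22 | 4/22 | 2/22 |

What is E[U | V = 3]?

P(V = 3) = 1/2.
Summing U·P(U=x,V=y) over the conditioning event gives 16/11.
E[U | V = 3] = (16/11) / (1/2) = 32/11.

32/11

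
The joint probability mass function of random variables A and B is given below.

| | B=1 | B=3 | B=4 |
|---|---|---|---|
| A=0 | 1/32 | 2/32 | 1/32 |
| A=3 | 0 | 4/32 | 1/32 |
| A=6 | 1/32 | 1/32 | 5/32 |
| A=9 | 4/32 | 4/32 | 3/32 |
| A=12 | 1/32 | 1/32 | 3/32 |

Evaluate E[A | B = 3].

P(B = 3) = 3/8.
Σ A·P over the event = 0·(2/32) + 3·(4/32) + 6·(1/32) + 9·(4/32) + 12·(1/32) = 33/16.
E[A | B = 3] = (33/16) / (3/8) = 11/2.

11/2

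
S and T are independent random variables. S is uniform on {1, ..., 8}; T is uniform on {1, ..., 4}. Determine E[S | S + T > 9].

22/3

Outcomes with S + T > 9: (6,4), (7,3), (7,4), (8,2), (8,3), (8,4), each with probability 1/32.
E[S | S + T > 9] = (6 + 7 + 7 + 8 + 8 + 8) / 6 = 22/3.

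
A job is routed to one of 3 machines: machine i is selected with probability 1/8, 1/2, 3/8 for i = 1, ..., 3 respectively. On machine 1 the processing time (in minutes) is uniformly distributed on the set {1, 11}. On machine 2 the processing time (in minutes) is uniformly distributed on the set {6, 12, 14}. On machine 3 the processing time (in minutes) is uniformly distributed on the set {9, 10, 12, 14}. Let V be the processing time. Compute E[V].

E[V | machine 1] = (1+11)/2 = 6.
E[V | machine 2] = (6+12+14)/3 = 32/3.
E[V | machine 3] = (9+10+12+14)/4 = 45/4.
E[V] = (1/8)·(6) + (1/2)·(32/3) + (3/8)·(45/4) = 989/96.

989/96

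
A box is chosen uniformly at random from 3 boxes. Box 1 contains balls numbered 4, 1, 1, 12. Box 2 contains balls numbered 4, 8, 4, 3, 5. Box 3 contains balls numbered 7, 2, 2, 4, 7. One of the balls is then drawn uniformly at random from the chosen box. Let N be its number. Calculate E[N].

E[N | box 1] = (4+1+1+12)/4 = 9/2.
E[N | box 2] = (4+8+4+3+5)/5 = 24/5.
E[N | box 3] = (7+2+2+4+7)/5 = 22/5.
E[N] = (1/3)·(9/2) + (1/3)·(24/5) + (1/3)·(22/5) = 137/30.

137/30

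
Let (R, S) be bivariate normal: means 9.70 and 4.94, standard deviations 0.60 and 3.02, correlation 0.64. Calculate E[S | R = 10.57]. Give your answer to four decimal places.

7.7426

For a bivariate normal, E[S | R=x] = μ_S + ρ·(σ_S/σ_R)·(x − μ_R).
E[S | R=10.57] = 4.94 + (0.64)·(3.02/0.60)·(10.57 − (9.70)) = 4.94 + (3.22133)·(0.87) = 7.7426.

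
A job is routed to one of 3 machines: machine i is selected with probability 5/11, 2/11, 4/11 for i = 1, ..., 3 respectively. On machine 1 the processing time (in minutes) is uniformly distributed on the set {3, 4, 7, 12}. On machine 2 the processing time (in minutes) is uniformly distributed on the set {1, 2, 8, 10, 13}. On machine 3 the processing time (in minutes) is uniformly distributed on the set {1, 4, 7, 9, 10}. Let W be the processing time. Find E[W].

709/110

E[W | machine 1] = (3+4+7+12)/4 = 13/2.
E[W | machine 2] = (1+2+8+10+13)/5 = 34/5.
E[W | machine 3] = (1+4+7+9+10)/5 = 31/5.
E[W] = (5/11)·(13/2) + (2/11)·(34/5) + (4/11)·(31/5) = 709/110.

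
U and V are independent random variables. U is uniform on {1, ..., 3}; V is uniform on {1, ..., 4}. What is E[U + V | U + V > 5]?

19/3

P(U + V > 5) = 1/4.
Summing (U+V)·P(x,y) over outcomes with U + V > 5 gives 19/12.
E[U + V | U + V > 5] = (19/12) / (1/4) = 19/3.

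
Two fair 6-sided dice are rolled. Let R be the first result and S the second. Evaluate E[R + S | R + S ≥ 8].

P(R + S ≥ 8) = 5/12.
Summing (R+S)·P(x,y) over outcomes with R + S ≥ 8 gives 35/9.
E[R + S | R + S ≥ 8] = (35/9) / (5/12) = 28/3.

28/3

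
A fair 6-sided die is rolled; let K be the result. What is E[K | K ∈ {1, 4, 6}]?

P(K ∈ {1, 4, 6}) = 1/2.
Σ over the event: 1·1/6 + 4·1/6 + 6·1/6 = 11/6.
E[K | K ∈ {1, 4, 6}] = (11/6) / (1/2) = 11/3.

11/3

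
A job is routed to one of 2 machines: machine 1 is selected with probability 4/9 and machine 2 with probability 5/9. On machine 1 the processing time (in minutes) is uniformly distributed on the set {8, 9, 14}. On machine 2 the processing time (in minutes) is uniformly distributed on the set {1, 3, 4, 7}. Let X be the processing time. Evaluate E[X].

E[X | machine 1] = (8+9+14)/3 = 31/3.
E[X | machine 2] = (1+3+4+7)/4 = 15/4.
E[X] = (4/9)·(31/3) + (5/9)·(15/4) = 721/108.

721/108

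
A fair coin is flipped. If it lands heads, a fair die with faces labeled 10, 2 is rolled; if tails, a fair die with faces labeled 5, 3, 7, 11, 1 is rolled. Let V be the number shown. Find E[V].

57/10

E[V | heads] = (10+2)/2 = 6.
E[V | tails] = (5+3+7+11+1)/5 = 27/5.
By the law of total expectation,
E[V] = (1/2)·(6) + (1/2)·(27/5) = 57/10.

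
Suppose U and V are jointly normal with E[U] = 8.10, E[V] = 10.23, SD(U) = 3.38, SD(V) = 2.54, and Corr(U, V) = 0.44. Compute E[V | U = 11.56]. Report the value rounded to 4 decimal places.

For a bivariate normal, E[V | U=x] = μ_V + ρ·(σ_V/σ_U)·(x − μ_U).
E[V | U=11.56] = 10.23 + (0.44)·(2.54/3.38)·(11.56 − (8.10)) = 10.23 + (0.330651)·(3.46) = 11.3741.

11.3741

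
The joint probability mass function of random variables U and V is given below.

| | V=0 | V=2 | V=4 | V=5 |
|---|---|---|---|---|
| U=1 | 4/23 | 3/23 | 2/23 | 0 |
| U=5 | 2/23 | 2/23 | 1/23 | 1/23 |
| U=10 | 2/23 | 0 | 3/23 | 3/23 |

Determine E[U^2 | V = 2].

P(V = 2) = 5/23.
Summing U^2·P(U=x,V=y) over the conditioning event gives 53/23.
E[U^2 | V = 2] = (53/23) / (5/23) = 53/5.

53/5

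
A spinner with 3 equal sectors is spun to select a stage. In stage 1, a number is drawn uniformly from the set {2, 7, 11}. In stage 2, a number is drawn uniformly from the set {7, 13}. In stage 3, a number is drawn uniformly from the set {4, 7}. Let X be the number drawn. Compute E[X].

133/18

E[X | stage 1] = (2+7+11)/3 = 20/3.
E[X | stage 2] = (7+13)/2 = 10.
E[X | stage 3] = (4+7)/2 = 11/2.
E[X] = (1/3)·(20/3) + (1/3)·(10) + (1/3)·(11/2) = 133/18.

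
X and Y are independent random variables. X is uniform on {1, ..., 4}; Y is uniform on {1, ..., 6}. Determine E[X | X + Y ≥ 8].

Outcomes with X + Y ≥ 8: (2,6), (3,5), (3,6), (4,4), (4,5), (4,6), each with probability 1/24.
E[X | X + Y ≥ 8] = (2 + 3 + 3 + 4 + 4 + 4) / 6 = 10/3.

10/3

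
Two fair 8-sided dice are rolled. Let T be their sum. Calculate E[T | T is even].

9

P(T is even) = 1/2.
Σ over the event: 2·1/64 + 4·3/64 + 6·5/64 + 8·7/64 + 10·7/64 + 12·5/64 + 14·3/64 + 16·1/64 = 9/2.
E[T | T is even] = (9/2) / (1/2) = 9.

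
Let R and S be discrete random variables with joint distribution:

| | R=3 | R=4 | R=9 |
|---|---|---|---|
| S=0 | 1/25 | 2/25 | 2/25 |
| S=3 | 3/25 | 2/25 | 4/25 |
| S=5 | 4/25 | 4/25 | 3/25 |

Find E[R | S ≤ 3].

P(S ≤ 3) = 14/25.
Summing R·P(R=x,S=y) over the conditioning event gives 82/25.
E[R | S ≤ 3] = (82/25) / (14/25) = 41/7.

41/7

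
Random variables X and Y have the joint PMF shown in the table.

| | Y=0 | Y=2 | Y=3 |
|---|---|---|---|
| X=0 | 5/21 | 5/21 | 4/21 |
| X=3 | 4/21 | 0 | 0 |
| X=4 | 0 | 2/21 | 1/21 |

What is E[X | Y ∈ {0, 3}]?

8/7

P(Y ∈ {0, 3}) = 2/3.
Σ X·P over the event = 0·(5/21) + 0·(4/21) + 3·(4/21) + 4·(1/21) = 16/21.
E[X | Y ∈ {0, 3}] = (16/21) / (2/3) = 8/7.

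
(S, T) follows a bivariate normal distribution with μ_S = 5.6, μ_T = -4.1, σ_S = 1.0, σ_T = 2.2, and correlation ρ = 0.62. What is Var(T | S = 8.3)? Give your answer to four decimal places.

Var(T | S=x) = (1 − ρ²)·σ_T².
Var(T | S=8.3) = (2.2)²·(1 − (0.62)²) = 4.84·0.6156 = 2.9795.

2.9795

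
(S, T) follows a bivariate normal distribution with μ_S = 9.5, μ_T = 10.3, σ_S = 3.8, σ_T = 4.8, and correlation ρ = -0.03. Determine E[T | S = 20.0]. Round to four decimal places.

For a bivariate normal, E[T | S=x] = μ_T + ρ·(σ_T/σ_S)·(x − μ_S).
E[T | S=20.0] = 10.3 + (-0.03)·(4.8/3.8)·(20.0 − (9.5)) = 10.3 + (-0.037895)·(10.5) = 9.9021.

9.9021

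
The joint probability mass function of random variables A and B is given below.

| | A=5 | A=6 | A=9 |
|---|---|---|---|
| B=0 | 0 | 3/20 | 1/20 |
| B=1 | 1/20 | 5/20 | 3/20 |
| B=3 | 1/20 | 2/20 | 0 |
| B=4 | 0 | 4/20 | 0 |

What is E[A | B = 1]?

62/9

P(B = 1) = 9/20.
Summing A·P(A=x,B=y) over the conditioning event gives 31/10.
E[A | B = 1] = (31/10) / (9/20) = 62/9.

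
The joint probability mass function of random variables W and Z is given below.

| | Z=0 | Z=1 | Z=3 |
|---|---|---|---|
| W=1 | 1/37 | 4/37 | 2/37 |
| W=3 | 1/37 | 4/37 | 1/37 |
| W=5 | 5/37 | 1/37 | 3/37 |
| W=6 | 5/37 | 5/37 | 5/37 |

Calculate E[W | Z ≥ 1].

P(Z ≥ 1) = 25/37.
Σ W·P over the event = 1·(4/37) + 1·(2/37) + 3·(4/37) + 3·(1/37) + 5·(1/37) + 5·(3/37) + 6·(5/37) + 6·(5/37) = 101/37.
E[W | Z ≥ 1] = (101/37) / (25/37) = 101/25.

101/25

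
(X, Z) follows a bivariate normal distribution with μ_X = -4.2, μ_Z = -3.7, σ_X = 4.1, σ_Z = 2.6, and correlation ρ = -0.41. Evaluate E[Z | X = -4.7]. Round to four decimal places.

For a bivariate normal, E[Z | X=x] = μ_Z + ρ·(σ_Z/σ_X)·(x − μ_X).
E[Z | X=-4.7] = -3.7 + (-0.41)·(2.6/4.1)·(-4.7 − (-4.2)) = -3.7 + (-0.26)·(-0.5) = -3.5700.

-3.5700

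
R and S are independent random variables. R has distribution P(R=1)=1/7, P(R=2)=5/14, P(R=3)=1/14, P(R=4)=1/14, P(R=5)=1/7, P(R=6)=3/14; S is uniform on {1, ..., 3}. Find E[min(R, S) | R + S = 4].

13/8

P(R + S = 4) = 4/21.
Summing min(R,S)·P(x,y) over outcomes with R + S = 4 gives 13/42.
E[min(R, S) | R + S = 4] = (13/42) / (4/21) = 13/8.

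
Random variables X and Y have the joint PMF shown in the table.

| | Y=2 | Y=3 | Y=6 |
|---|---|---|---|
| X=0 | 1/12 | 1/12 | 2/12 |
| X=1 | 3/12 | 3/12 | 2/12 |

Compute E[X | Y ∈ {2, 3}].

P(Y ∈ {2, 3}) = 2/3.
Σ X·P over the event = 0·(1/12) + 0·(1/12) + 1·(3/12) + 1·(3/12) = 1/2.
E[X | Y ∈ {2, 3}] = (1/2) / (2/3) = 3/4.

3/4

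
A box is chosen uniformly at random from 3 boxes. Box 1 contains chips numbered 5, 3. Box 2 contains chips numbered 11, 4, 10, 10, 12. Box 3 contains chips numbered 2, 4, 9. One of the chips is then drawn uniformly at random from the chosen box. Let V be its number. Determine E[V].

E[V | box 1] = (5+3)/2 = 4.
E[V | box 2] = (11+4+10+10+12)/5 = 47/5.
E[V | box 3] = (2+4+9)/3 = 5.
By the law of total expectation,
E[V] = (1/3)·(4) + (1/3)·(47/5) + (1/3)·(5) = 92/15.

92/15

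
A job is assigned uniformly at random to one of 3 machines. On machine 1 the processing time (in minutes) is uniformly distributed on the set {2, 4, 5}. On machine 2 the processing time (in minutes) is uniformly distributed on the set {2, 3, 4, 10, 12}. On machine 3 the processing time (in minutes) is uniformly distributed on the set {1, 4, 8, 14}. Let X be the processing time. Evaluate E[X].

E[X | machine 1] = (2+4+5)/3 = 11/3.
E[X | machine 2] = (2+3+4+10+12)/5 = 31/5.
E[X | machine 3] = (1+4+8+14)/4 = 27/4.
By the law of total expectation,
E[X] = (1/3)·(11/3) + (1/3)·(31/5) + (1/3)·(27/4) = 997/180.

997/180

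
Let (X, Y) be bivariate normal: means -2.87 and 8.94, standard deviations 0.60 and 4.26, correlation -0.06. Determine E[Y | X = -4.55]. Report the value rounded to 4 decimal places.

The regression of Y on X has slope ρ·σ_Y/σ_X and passes through (μ_X, μ_Y).
E[Y | X=-4.55] = 8.94 + (-0.06)·(4.26/0.60)·(-4.55 − (-2.87)) = 8.94 + (-0.426)·(-1.68) = 9.6557.

9.6557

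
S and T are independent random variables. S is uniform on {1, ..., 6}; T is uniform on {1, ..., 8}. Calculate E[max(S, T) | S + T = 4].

8/3

P(S + T = 4) = 1/16.
Summing max(S,T)·P(x,y) over outcomes with S + T = 4 gives 1/6.
E[max(S, T) | S + T = 4] = (1/6) / (1/16) = 8/3.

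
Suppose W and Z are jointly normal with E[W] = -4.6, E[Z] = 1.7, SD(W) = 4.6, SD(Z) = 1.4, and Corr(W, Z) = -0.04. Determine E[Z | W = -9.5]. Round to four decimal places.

E[Z | W=x] = μ_Z + ρ(σ_Z/σ_W)(x − μ_W) for jointly normal variables.
E[Z | W=-9.5] = 1.7 + (-0.04)·(1.4/4.6)·(-9.5 − (-4.6)) = 1.7 + (-0.012174)·(-4.9) = 1.7597.

1.7597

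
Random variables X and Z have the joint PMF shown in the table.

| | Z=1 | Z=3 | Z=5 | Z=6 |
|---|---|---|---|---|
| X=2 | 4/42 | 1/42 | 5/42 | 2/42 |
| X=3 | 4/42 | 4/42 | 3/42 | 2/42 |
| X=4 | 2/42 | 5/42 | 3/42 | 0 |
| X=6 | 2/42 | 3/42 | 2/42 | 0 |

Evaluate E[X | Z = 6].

P(Z = 6) = 2/21.
Summing X·P(X=x,Z=y) over the conditioning event gives 5/21.
E[X | Z = 6] = (5/21) / (2/21) = 5/2.

5/2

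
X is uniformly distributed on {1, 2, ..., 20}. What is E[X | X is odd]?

10

Given X is odd, X is equally likely to be any of {1, 3, 5, 7, 9, 11, 13, 15, 17, 19}.
E[X | X is odd] = (1 + 3 + 5 + 7 + 9 + 11 + 13 + 15 + 17 + 19) / 10 = 10.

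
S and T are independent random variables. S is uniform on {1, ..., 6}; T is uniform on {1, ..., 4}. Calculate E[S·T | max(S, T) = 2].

8/3

P(max(S, T) = 2) = 1/8.
Summing ST·P(x,y) over outcomes with max(S, T) = 2 gives 1/3.
E[S·T | max(S, T) = 2] = (1/3) / (1/8) = 8/3.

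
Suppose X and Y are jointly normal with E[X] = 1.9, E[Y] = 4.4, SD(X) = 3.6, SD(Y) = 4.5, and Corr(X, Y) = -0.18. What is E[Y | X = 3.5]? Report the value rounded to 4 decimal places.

For a bivariate normal, E[Y | X=x] = μ_Y + ρ·(σ_Y/σ_X)·(x − μ_X).
E[Y | X=3.5] = 4.4 + (-0.18)·(4.5/3.6)·(3.5 − (1.9)) = 4.4 + (-0.225)·(1.6) = 4.0400.

4.0400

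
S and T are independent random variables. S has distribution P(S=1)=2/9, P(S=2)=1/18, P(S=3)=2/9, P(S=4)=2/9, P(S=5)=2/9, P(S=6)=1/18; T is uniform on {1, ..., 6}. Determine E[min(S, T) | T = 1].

P(T = 1) = 1/6.
Summing min(S,T)·P(x,y) over outcomes with T = 1 gives 1/6.
E[min(S, T) | T = 1] = (1/6) / (1/6) = 1.

1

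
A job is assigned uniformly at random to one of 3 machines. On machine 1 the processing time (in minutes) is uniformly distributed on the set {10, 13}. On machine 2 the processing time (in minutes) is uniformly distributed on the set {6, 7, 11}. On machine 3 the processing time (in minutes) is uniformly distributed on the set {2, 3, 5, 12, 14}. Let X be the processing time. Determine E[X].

E[X | machine 1] = (10+13)/2 = 23/2.
E[X | machine 2] = (6+7+11)/3 = 8.
E[X | machine 3] = (2+3+5+12+14)/5 = 36/5.
E[X] = (1/3)·(23/2) + (1/3)·(8) + (1/3)·(36/5) = 89/10.

89/10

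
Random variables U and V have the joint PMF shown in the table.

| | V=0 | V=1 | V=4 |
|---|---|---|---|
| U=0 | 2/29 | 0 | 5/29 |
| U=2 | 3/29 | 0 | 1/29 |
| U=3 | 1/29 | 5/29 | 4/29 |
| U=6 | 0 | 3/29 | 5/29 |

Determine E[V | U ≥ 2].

24/11

P(U ≥ 2) = 22/29.
Σ V·P over the event = 0·(3/29) + 4·(1/29) + 0·(1/29) + 1·(5/29) + 4·(4/29) + 1·(3/29) + 4·(5/29) = 48/29.
E[V | U ≥ 2] = (48/29) / (22/29) = 24/11.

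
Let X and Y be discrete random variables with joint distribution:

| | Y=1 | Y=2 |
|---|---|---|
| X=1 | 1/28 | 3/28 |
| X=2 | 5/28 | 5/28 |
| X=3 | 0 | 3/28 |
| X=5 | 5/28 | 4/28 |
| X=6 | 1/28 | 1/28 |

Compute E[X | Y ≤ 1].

7/2

P(Y ≤ 1) = 3/7.
Summing X·P(X=x,Y=y) over the conditioning event gives 3/2.
E[X | Y ≤ 1] = (3/2) / (3/7) = 7/2.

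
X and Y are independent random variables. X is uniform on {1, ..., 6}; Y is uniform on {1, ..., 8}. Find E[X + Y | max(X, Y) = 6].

P(max(X, Y) = 6) = 11/48.
Summing (X+Y)·P(x,y) over outcomes with max(X, Y) = 6 gives 17/8.
E[X + Y | max(X, Y) = 6] = (17/8) / (11/48) = 102/11.

102/11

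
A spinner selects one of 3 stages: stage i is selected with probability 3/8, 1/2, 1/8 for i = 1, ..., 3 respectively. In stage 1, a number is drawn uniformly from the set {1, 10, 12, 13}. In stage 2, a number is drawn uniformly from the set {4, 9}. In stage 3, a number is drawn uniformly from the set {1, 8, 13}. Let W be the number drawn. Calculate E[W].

E[W | stage 1] = (1+10+12+13)/4 = 9.
E[W | stage 2] = (4+9)/2 = 13/2.
E[W | stage 3] = (1+8+13)/3 = 22/3.
E[W] = (3/8)·(9) + (1/2)·(13/2) + (1/8)·(22/3) = 181/24.

181/24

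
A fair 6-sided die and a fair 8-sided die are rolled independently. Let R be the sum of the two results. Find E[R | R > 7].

272/27

P(R > 7) = 9/16.
Σ over the event: 8·1/8 + 9·1/8 + 10·5/48 + 11·1/12 + 12·1/16 + 13·1/24 + 14·1/48 = 17/3.
E[R | R > 7] = (17/3) / (9/16) = 272/27.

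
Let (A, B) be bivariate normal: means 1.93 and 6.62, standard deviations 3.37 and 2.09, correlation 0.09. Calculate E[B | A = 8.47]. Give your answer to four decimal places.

For a bivariate normal, E[B | A=x] = μ_B + ρ·(σ_B/σ_A)·(x − μ_A).
E[B | A=8.47] = 6.62 + (0.09)·(2.09/3.37)·(8.47 − (1.93)) = 6.62 + (0.055816)·(6.54) = 6.9850.

6.9850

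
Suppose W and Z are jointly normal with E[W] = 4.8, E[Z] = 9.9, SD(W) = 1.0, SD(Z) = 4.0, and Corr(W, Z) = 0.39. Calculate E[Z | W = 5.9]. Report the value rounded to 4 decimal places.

11.6160

The regression of Z on W has slope ρ·σ_Z/σ_W and passes through (μ_W, μ_Z).
E[Z | W=5.9] = 9.9 + (0.39)·(4.0/1.0)·(5.9 − (4.8)) = 9.9 + (1.56)·(1.1) = 11.6160.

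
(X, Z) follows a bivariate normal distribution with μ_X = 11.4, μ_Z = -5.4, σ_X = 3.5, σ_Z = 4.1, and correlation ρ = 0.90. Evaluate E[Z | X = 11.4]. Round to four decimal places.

The regression of Z on X has slope ρ·σ_Z/σ_X and passes through (μ_X, μ_Z).
E[Z | X=11.4] = -5.4 + (0.90)·(4.1/3.5)·(11.4 − (11.4)) = -5.4 + (1.0543)·(0) = -5.4000.

-5.4000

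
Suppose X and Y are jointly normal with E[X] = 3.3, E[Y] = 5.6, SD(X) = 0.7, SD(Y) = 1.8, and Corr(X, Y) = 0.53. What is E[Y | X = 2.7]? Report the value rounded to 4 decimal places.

4.7823

E[Y | X=x] = μ_Y + ρ(σ_Y/σ_X)(x − μ_X) for jointly normal variables.
E[Y | X=2.7] = 5.6 + (0.53)·(1.8/0.7)·(2.7 − (3.3)) = 5.6 + (1.3629)·(-0.6) = 4.7823.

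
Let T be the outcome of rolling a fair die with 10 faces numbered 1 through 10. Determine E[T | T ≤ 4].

5/2

Given T ≤ 4, T is equally likely to be any of {1, 2, 3, 4}.
E[T | T ≤ 4] = (1 + 2 + 3 + 4) / 4 = 5/2.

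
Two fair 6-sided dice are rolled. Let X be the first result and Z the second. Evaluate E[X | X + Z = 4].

P(X + Z = 4) = 1/12.
Summing X·P(x,y) over outcomes with X + Z = 4 gives 1/6.
E[X | X + Z = 4] = (1/6) / (1/12) = 2.

2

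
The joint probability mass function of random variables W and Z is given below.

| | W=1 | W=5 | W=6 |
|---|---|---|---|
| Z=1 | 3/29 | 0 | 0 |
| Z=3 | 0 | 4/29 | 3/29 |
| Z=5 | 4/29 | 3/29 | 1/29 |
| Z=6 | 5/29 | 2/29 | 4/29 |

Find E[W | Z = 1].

1

P(Z = 1) = 3/29.
Summing W·P(W=x,Z=y) over the conditioning event gives 3/29.
E[W | Z = 1] = (3/29) / (3/29) = 1.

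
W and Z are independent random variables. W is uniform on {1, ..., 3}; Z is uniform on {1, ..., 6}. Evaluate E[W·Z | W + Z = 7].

P(W + Z = 7) = 1/6.
Summing WZ·P(x,y) over outcomes with W + Z = 7 gives 14/9.
E[W·Z | W + Z = 7] = (14/9) / (1/6) = 28/3.

28/3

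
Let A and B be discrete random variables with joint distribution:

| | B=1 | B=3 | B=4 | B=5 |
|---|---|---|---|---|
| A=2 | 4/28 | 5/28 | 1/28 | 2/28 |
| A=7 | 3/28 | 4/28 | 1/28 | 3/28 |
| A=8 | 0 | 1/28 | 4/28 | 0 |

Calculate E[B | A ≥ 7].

P(A ≥ 7) = 4/7.
Σ B·P over the event = 1·(3/28) + 3·(4/28) + 4·(1/28) + 5·(3/28) + 3·(1/28) + 4·(4/28) = 53/28.
E[B | A ≥ 7] = (53/28) / (4/7) = 53/16.

53/16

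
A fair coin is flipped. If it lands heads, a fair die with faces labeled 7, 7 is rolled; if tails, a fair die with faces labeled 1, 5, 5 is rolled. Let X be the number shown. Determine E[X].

E[X | heads] = (7+7)/2 = 7.
E[X | tails] = (1+5+5)/3 = 11/3.
By the law of total expectation,
E[X] = (1/2)·(7) + (1/2)·(11/3) = 16/3.

16/3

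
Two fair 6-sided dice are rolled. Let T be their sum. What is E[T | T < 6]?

4

P(T < 6) = 5/18.
Σ over the event: 2·1/36 + 3·1/18 + 4·1/12 + 5·1/9 = 10/9.
E[T | T < 6] = (10/9) / (5/18) = 4.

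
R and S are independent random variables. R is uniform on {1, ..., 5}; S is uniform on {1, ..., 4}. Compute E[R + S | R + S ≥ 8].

P(R + S ≥ 8) = 3/20.
Summing (R+S)·P(x,y) over outcomes with R + S ≥ 8 gives 5/4.
E[R + S | R + S ≥ 8] = (5/4) / (3/20) = 25/3.

25/3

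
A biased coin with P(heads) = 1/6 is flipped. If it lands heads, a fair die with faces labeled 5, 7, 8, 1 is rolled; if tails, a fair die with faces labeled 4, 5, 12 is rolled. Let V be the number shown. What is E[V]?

161/24

E[V | heads] = (5+7+8+1)/4 = 21/4.
E[V | tails] = (4+5+12)/3 = 7.
E[V] = (1/6)·(21/4) + (5/6)·(7) = 161/24.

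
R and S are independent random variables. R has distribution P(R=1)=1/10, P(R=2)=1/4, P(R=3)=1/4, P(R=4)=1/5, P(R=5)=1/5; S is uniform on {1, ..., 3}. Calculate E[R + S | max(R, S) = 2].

41/12

P(max(R, S) = 2) = 1/5.
Summing (R+S)·P(x,y) over outcomes with max(R, S) = 2 gives 41/60.
E[R + S | max(R, S) = 2] = (41/60) / (1/5) = 41/12.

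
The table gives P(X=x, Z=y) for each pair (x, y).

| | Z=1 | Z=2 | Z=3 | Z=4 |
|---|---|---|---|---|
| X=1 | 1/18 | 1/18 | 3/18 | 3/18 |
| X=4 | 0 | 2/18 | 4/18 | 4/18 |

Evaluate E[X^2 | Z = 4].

67/7

P(Z = 4) = 7/18.
Summing X^2·P(X=x,Z=y) over the conditioning event gives 67/18.
E[X^2 | Z = 4] = (67/18) / (7/18) = 67/7.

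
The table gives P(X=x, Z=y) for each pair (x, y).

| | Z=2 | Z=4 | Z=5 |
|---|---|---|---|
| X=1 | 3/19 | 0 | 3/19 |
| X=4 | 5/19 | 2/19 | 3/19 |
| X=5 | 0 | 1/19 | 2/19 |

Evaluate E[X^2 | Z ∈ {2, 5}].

23/2

P(Z ∈ {2, 5}) = 16/19.
Summing X^2·P(X=x,Z=y) over the conditioning event gives 184/19.
E[X^2 | Z ∈ {2, 5}] = (184/19) / (16/19) = 23/2.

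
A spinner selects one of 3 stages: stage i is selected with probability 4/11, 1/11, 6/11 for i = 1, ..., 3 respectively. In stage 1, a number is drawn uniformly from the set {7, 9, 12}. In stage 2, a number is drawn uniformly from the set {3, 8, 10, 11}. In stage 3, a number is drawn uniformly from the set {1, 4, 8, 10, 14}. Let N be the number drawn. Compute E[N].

1346/165

E[N | stage 1] = (7+9+12)/3 = 28/3.
E[N | stage 2] = (3+8+10+11)/4 = 8.
E[N | stage 3] = (1+4+8+10+14)/5 = 37/5.
E[N] = (4/11)·(28/3) + (1/11)·(8) + (6/11)·(37/5) = 1346/165.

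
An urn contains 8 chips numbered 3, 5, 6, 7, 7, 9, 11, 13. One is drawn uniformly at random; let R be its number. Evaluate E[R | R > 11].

P(R > 11) = 1/8.
Σ over the event: 13·1/8 = 13/8.
E[R | R > 11] = (13/8) / (1/8) = 13.

13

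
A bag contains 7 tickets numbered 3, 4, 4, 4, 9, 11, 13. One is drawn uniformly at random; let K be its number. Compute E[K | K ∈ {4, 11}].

23/4

P(K ∈ {4, 11}) = 4/7.
Σ over the event: 4·3/7 + 11·1/7 = 23/7.
E[K | K ∈ {4, 11}] = (23/7) / (4/7) = 23/4.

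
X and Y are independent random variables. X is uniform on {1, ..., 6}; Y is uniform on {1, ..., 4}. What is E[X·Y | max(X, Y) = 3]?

27/5

P(max(X, Y) = 3) = 5/24.
Summing XY·P(x,y) over outcomes with max(X, Y) = 3 gives 9/8.
E[X·Y | max(X, Y) = 3] = (9/8) / (5/24) = 27/5.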